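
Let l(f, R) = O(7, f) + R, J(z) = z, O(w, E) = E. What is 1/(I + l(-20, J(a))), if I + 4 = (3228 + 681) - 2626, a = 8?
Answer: 1/1267 ≈ 0.00078927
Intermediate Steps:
I = 1279 (I = -4 + ((3228 + 681) - 2626) = -4 + (3909 - 2626) = -4 + 1283 = 1279)
l(f, R) = R + f (l(f, R) = f + R = R + f)
1/(I + l(-20, J(a))) = 1/(1279 + (8 - 20)) = 1/(1279 - 12) = 1/1267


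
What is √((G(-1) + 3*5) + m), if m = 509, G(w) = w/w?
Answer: 5*√21 ≈ 22.913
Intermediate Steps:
G(w) = 1
√((G(-1) + 3*5) + m) = √((1 + 3*5) + 509) = √((1 + 15) + 509) = √(16 + 509) = √525 = 5*√21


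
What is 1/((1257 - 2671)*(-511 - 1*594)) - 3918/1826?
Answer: -3060877817/1426535110 ≈ -2.1457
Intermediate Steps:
1/((1257 - 2671)*(-511 - 1*594)) - 3918/1826 = 1/((-1414)*(-511 - 594)) - 3918*1/1826 = -1/1414/(-1105) - 1959/913 = -1/1414*(-1/1105) - 1959/913 = 1/1562470 - 1959/913 = -3060877817/1426535110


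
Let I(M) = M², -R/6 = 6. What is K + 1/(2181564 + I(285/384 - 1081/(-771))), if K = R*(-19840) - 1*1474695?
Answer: -16157385566410633800831/21246997608563785 ≈ -7.6046e+5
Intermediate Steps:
R = -36 (R = -6*6 = -36)
K = -760455 (K = -36*(-19840) - 1*1474695 = 714240 - 1474695 = -760455)
K + 1/(2181564 + I(285/384 - 1081/(-771))) = -760455 + 1/(2181564 + (285/384 - 1081/(-771))²) = -760455 + 1/(2181564 + (285*(1/384) - 1081*(-1/771))²) = -760455 + 1/(2181564 + (95/128 + 1081/771)²) = -760455 + 1/(2181564 + (211613/98688)²) = -760455 + 1/(2181564 + 44780061769/9739321344) = -760455 + 1/(21246997608563785/9739321344) = -760455 + 9739321344/21246997608563785 = -16157385566410633800831/21246997608563785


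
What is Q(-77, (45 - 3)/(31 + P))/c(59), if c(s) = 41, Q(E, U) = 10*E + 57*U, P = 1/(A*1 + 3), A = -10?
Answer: -8309/492 ≈ -16.888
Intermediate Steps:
P = -1/7 (P = 1/(-10*1 + 3) = 1/(-10 + 3) = 1/(-7) = -1/7 ≈ -0.14286)
Q(-77, (45 - 3)/(31 + P))/c(59) = (10*(-77) + 57*((45 - 3)/(31 - 1/7)))/41 = (-770 + 57*(42/(216/7)))*(1/41) = (-770 + 57*(42*(7/216)))*(1/41) = (-770 + 57*(49/36))*(1/41) = (-770 + 931/12)*(1/41) = -8309/12*1/41 = -8309/492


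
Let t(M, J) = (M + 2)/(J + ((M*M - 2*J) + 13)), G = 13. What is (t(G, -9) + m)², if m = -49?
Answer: 87310336/36481 ≈ 2393.3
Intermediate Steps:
t(M, J) = (2 + M)/(13 + M² - J) (t(M, J) = (2 + M)/(J + ((M² - 2*J) + 13)) = (2 + M)/(J + (13 + M² - 2*J)) = (2 + M)/(13 + M² - J))
(t(G, -9) + m)² = ((2 + 13)/(13 + 13² - 1*(-9)) - 49)² = (15/(13 + 169 + 9) - 49)² = (15/191 - 49)² = (-9344/191)² = 87310336/36481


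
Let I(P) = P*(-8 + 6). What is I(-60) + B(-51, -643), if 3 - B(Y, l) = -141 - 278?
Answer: 542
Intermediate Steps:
B(Y, l) = 422 (B(Y, l) = 3 - (-141 - 278) = 3 - 1*(-419) = 3 + 419 = 422)
I(P) = -2*P (I(P) = P*(-2) = -2*P)
I(-60) + B(-51, -643) = -2*(-60) + 422 = 120 + 422 = 542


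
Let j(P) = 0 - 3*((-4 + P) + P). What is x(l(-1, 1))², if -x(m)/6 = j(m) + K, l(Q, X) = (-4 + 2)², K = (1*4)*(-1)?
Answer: 9216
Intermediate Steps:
K = -4 (K = 4*(-1) = -4)
j(P) = 12 - 6*P (j(P) = 0 - 3*(-4 + 2*P) = 0 + (12 - 6*P) = 12 - 6*P)
l(Q, X) = 4 (l(Q, X) = (-2)² = 4)
x(m) = -48 + 36*m (x(m) = -6*((12 - 6*m) - 4) = -6*(8 - 6*m) = -48 + 36*m)
x(l(-1, 1))² = (-48 + 36*4)² = (-48 + 144)² = 96² = 9216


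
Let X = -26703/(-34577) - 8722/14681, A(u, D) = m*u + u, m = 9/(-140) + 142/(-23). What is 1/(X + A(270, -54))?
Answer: -163455229714/231147841274255 ≈ -0.00070715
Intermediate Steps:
m = -20087/3220 (m = 9*(-1/140) + 142*(-1/23) = -9/140 - 142/23 = -20087/3220 ≈ -6.2382)
A(u, D) = -16867*u/3220 (A(u, D) = -20087*u/3220 + u = -16867*u/3220)
X = 90446149/507624937 (X = -26703*(-1/34577) - 8722*1/14681 = 26703/34577 - 8722/14681 = 90446149/507624937 ≈ 0.17818)
1/(X + A(270, -54)) = 1/(90446149/507624937 - 16867/3220*270) = 1/(90446149/507624937 - 455409/322) = 1/(-231147841274255/163455229714) = -163455229714/231147841274255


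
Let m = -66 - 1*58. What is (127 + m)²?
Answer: 9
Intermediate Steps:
m = -124 (m = -66 - 58 = -124)
(127 + m)² = (127 - 124)² = 3² = 9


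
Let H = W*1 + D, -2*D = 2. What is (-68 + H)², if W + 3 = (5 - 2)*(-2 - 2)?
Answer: 7056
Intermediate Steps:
W = -15 (W = -3 + (5 - 2)*(-2 - 2) = -3 + 3*(-4) = -3 - 12 = -15)
D = -1 (D = -½*2 = -1)
H = -16 (H = -15*1 - 1 = -15 - 1 = -16)
(-68 + H)² = (-68 - 16)² = (-84)² = 7056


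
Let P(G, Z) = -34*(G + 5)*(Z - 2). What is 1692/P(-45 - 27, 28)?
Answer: 423/14807 ≈ 0.028568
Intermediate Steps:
P(G, Z) = -34*(-2 + Z)*(5 + G) (P(G, Z) = -34*(5 + G)*(-2 + Z) = -34*(-2 + Z)*(5 + G))
1692/P(-45 - 27, 28) = 1692/(340 - 170*28 + 68*(-45 - 27) - 34*(-45 - 27)*28) = 1692/(340 - 4760 + 68*(-72) - 34*(-72)*28) = 1692/(340 - 4760 - 4896 + 68544) = 1692/59228 = 1692*(1/59228) = 423/14807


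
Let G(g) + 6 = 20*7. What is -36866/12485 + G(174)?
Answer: 1636124/12485 ≈ 131.05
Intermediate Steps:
G(g) = 134 (G(g) = -6 + 20*7 = -6 + 140 = 134)
-36866/12485 + G(174) = -36866/12485 + 134 = 1636124/12485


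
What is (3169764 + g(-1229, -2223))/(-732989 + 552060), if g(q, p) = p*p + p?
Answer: -8109270/180929 ≈ -44.820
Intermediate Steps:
g(q, p) = p + p**2 (g(q, p) = p**2 + p = p + p**2)
(3169764 + g(-1229, -2223))/(-732989 + 552060) = (3169764 - 2223*(1 - 2223))/(-732989 + 552060) = (3169764 - 2223*(-2222))/(-180929) = (3169764 + 4939506)*(-1/180929) = 8109270*(-1/180929) = -8109270/180929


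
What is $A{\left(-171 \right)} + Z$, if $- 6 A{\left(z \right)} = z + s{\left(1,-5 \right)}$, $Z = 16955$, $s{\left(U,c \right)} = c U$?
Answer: $\frac{50953}{3} \approx 16984.0$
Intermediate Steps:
$s{\left(U,c \right)} = U c$
$A{\left(z \right)} = \frac{5}{6} - \frac{z}{6}$ ($A{\left(z \right)} = - \frac{z + 1 \left(-5\right)}{6} = - \frac{z - 5}{6} = - \frac{-5 + z}{6} = \frac{5}{6} - \frac{z}{6}$)
$A{\left(-171 \right)} + Z = \left(\frac{5}{6} - - \frac{57}{2}\right) + 16955 = \left(\frac{5}{6} + \frac{57}{2}\right) + 16955 = \frac{88}{3} + 16955 = \frac{50953}{3}$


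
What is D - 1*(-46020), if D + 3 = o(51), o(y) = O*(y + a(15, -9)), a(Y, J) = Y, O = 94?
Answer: 52221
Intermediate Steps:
o(y) = 1410 + 94*y (o(y) = 94*(y + 15) = 94*(15 + y) = 1410 + 94*y)
D = 6201 (D = -3 + (1410 + 94*51) = -3 + (1410 + 4794) = -3 + 6204 = 6201)
D - 1*(-46020) = 6201 - 1*(-46020) = 6201 + 46020 = 52221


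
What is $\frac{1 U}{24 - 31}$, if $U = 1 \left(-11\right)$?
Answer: $\frac{11}{7} \approx 1.5714$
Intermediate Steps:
$U = -11$
$\frac{1 U}{24 - 31} = \frac{1 \left(-11\right)}{24 - 31} = - \frac{11}{-7} = \left(-11\right) \left(- \frac{1}{7}\right) = \frac{11}{7}$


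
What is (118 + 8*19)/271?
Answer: 270/271 ≈ 0.99631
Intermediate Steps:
(118 + 8*19)/271 = (118 + 152)/271 = (1/271)*270 = 270/271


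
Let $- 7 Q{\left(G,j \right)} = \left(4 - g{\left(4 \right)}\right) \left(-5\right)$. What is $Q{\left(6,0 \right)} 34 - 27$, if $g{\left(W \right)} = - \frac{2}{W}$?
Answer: $\frac{576}{7} \approx 82.286$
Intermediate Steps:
$Q{\left(G,j \right)} = \frac{45}{14}$ ($Q{\left(G,j \right)} = - \frac{\left(4 - - \frac{2}{4}\right) \left(-5\right)}{7} = - \frac{\left(4 - \left(-2\right) \frac{1}{4}\right) \left(-5\right)}{7} = - \frac{\left(4 - - \frac{1}{2}\right) \left(-5\right)}{7} = - \frac{\left(4 + \frac{1}{2}\right) \left(-5\right)}{7} = - \frac{\frac{9}{2} \left(-5\right)}{7} = \left(- \frac{1}{7}\right) \left(- \frac{45}{2}\right) = \frac{45}{14}$)
$Q{\left(6,0 \right)} 34 - 27 = \frac{45}{14} \cdot 34 - 27 = \frac{765}{7} - 27 = \frac{576}{7}$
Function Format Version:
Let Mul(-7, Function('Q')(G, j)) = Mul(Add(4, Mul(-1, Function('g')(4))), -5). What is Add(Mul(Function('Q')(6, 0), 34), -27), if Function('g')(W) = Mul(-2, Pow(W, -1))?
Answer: Rational(576, 7) ≈ 82.286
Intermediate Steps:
Function('Q')(G, j) = Rational(45, 14) (Function('Q')(G, j) = Mul(Rational(-1, 7), Mul(Add(4, Mul(-1, Mul(-2, Pow(4, -1)))), -5)) = Mul(Rational(-1, 7), Mul(Add(4, Mul(-1, Mul(-2, Rational(1, 4)))), -5)) = Mul(Rational(-1, 7), Mul(Add(4, Mul(-1, Rational(-1, 2))), -5)) = Mul(Rational(-1, 7), Mul(Add(4, Rational(1, 2)), -5)) = Mul(Rational(-1, 7), Mul(Rational(9, 2), -5)) = Mul(Rational(-1, 7), Rational(-45, 2)) = Rational(45, 14))
Add(Mul(Function('Q')(6, 0), 34), -27) = Add(Mul(Rational(45, 14), 34), -27) = Add(Rational(765, 7), -27) = Rational(576, 7)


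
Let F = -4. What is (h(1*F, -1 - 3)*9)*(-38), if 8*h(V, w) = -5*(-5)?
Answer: -4275/4 ≈ -1068.8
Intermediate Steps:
h(V, w) = 25/8 (h(V, w) = (-5*(-5))/8 = (⅛)*25 = 25/8)
(h(1*F, -1 - 3)*9)*(-38) = ((25/8)*9)*(-38) = (225/8)*(-38) = -4275/4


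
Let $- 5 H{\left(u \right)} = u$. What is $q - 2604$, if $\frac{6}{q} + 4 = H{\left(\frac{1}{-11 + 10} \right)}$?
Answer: $- \frac{49506}{19} \approx -2605.6$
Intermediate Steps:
$H{\left(u \right)} = - \frac{u}{5}$
$q = - \frac{30}{19}$ ($q = \frac{6}{-4 - \frac{1}{5 \left(-11 + 10\right)}} = \frac{6}{-4 - \frac{1}{5 \left(-1\right)}} = \frac{6}{-4 - - \frac{1}{5}} = \frac{6}{-4 + \frac{1}{5}} = \frac{6}{- \frac{19}{5}} = 6 \left(- \frac{5}{19}\right) = - \frac{30}{19} \approx -1.5789$)
$q - 2604 = - \frac{30}{19} - 2604 = - \frac{49506}{19}$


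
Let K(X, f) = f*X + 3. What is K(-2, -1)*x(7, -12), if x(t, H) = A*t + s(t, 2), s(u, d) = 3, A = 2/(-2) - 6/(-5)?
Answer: 22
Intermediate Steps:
A = 1/5 (A = 2*(-1/2) - 6*(-1/5) = -1 + 6/5 = 1/5 ≈ 0.20000)
x(t, H) = 3 + t/5 (x(t, H) = t/5 + 3 = 3 + t/5)
K(X, f) = 3 + X*f (K(X, f) = X*f + 3 = 3 + X*f)
K(-2, -1)*x(7, -12) = (3 - 2*(-1))*(3 + (1/5)*7) = (3 + 2)*(3 + 7/5) = 5*(22/5) = 22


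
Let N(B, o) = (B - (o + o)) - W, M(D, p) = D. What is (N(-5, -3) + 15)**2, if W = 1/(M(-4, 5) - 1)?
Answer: 6561/25 ≈ 262.44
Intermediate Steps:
W = -1/5 (W = 1/(-4 - 1) = 1/(-5) = -1/5 ≈ -0.20000)
N(B, o) = 1/5 + B - 2*o (N(B, o) = (B - (o + o)) - 1*(-1/5) = (B - 2*o) + 1/5 = 1/5 + B - 2*o)
(N(-5, -3) + 15)**2 = ((1/5 - 5 - 2*(-3)) + 15)**2 = ((1/5 - 5 + 6) + 15)**2 = (6/5 + 15)**2 = (81/5)**2 = 6561/25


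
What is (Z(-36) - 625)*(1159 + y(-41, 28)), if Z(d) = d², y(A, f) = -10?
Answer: 770979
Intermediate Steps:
(Z(-36) - 625)*(1159 + y(-41, 28)) = ((-36)² - 625)*(1159 - 10) = (1296 - 625)*1149 = 671*1149 = 770979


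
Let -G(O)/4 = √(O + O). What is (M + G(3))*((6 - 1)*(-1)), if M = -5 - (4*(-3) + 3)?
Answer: -20 + 20*√6 ≈ 28.990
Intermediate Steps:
M = 4 (M = -5 - (-12 + 3) = -5 - 1*(-9) = -5 + 9 = 4)
G(O) = -4*√2*√O (G(O) = -4*√(O + O) = -4*√2*√O)
(M + G(3))*((6 - 1)*(-1)) = (4 - 4*√2*√3)*((6 - 1)*(-1)) = (4 - 4*√6)*(5*(-1)) = (4 - 4*√6)*(-5) = -20 + 20*√6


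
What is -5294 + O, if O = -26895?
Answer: -32189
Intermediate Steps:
-5294 + O = -5294 - 26895 = -32189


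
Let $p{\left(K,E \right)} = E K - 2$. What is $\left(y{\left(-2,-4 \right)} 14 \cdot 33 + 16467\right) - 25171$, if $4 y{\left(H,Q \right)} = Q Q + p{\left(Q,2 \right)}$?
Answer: $-8011$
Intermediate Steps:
$p{\left(K,E \right)} = -2 + E K$
$y{\left(H,Q \right)} = - \frac{1}{2} + \frac{Q}{2} + \frac{Q^{2}}{4}$ ($y{\left(H,Q \right)} = \frac{Q Q + \left(-2 + 2 Q\right)}{4} = \frac{Q^{2} + \left(-2 + 2 Q\right)}{4} = \frac{-2 + Q^{2} + 2 Q}{4} = - \frac{1}{2} + \frac{Q}{2} + \frac{Q^{2}}{4}$)
$\left(y{\left(-2,-4 \right)} 14 \cdot 33 + 16467\right) - 25171 = \left(\left(- \frac{1}{2} + \frac{1}{2} \left(-4\right) + \frac{\left(-4\right)^{2}}{4}\right) 14 \cdot 33 + 16467\right) - 25171 = \left(\left(- \frac{1}{2} - 2 + \frac{1}{4} \cdot 16\right) 14 \cdot 33 + 16467\right) - 25171 = \left(\left(- \frac{1}{2} - 2 + 4\right) 14 \cdot 33 + 16467\right) - 25171 = \left(\frac{3}{2} \cdot 14 \cdot 33 + 16467\right) - 25171 = \left(21 \cdot 33 + 16467\right) - 25171 = \left(693 + 16467\right) - 25171 = 17160 - 25171 = -8011$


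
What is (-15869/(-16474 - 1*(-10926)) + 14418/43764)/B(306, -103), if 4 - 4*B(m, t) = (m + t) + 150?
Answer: -64540165/1765377761 ≈ -0.036559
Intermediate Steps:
B(m, t) = -73/2 - m/4 - t/4 (B(m, t) = 1 - ((m + t) + 150)/4 = 1 - (150 + m + t)/4 = 1 + (-75/2 - m/4 - t/4) = -73/2 - m/4 - t/4)
(-15869/(-16474 - 1*(-10926)) + 14418/43764)/B(306, -103) = (-15869/(-16474 - 1*(-10926)) + 14418/43764)/(-73/2 - 1/4*306 - 1/4*(-103)) = (-15869/(-16474 + 10926) + 14418*(1/43764))/(-73/2 - 153/2 + 103/4) = (-15869/(-5548) + 2403/7294)/(-349/4) = (-15869*(-1/5548) + 2403/7294)*(-4/349) = (15869/5548 + 2403/7294)*(-4/349) = (64540165/20233556)*(-4/349) = -64540165/1765377761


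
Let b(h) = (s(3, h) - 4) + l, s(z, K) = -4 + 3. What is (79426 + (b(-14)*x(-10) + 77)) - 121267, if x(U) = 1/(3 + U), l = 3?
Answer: -292346/7 ≈ -41764.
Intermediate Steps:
s(z, K) = -1
b(h) = -2 (b(h) = (-1 - 4) + 3 = -5 + 3 = -2)
(79426 + (b(-14)*x(-10) + 77)) - 121267 = (79426 + (-2/(3 - 10) + 77)) - 121267 = (79426 + (-2/(-7) + 77)) - 121267 = (79426 + (-2*(-⅐) + 77)) - 121267 = (79426 + (2/7 + 77)) - 121267 = (79426 + 541/7) - 121267 = 556523/7 - 121267 = -292346/7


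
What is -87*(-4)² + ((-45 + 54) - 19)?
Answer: -1402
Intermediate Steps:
-87*(-4)² + ((-45 + 54) - 19) = -87*16 + (9 - 19) = -1392 - 10 = -1402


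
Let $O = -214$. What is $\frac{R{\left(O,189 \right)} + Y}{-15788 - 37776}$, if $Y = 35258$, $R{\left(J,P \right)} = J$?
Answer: $- \frac{8761}{13391} \approx -0.65425$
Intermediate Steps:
$\frac{R{\left(O,189 \right)} + Y}{-15788 - 37776} = \frac{-214 + 35258}{-15788 - 37776} = \frac{35044}{-53564} = 35044 \left(- \frac{1}{53564}\right) = - \frac{8761}{13391}$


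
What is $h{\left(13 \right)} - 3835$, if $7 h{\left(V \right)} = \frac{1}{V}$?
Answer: $- \frac{348984}{91} \approx -3835.0$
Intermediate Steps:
$h{\left(V \right)} = \frac{1}{7 V}$
$h{\left(13 \right)} - 3835 = \frac{1}{7 \cdot 13} - 3835 = \frac{1}{7} \cdot \frac{1}{13} - 3835 = \frac{1}{91} - 3835 = - \frac{348984}{91}$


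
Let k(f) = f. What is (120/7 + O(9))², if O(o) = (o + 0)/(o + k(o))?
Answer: 61009/196 ≈ 311.27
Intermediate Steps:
O(o) = ½ (O(o) = (o + 0)/(o + o) = o/((2*o)) = o*(1/(2*o)) = ½)
(120/7 + O(9))² = (120/7 + ½)² = (247/14)² = 61009/196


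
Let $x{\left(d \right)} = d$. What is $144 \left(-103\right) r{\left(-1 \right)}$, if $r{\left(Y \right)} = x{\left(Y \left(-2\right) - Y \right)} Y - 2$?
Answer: $74160$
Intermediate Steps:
$r{\left(Y \right)} = -2 - 3 Y^{2}$ ($r{\left(Y \right)} = \left(Y \left(-2\right) - Y\right) Y - 2 = \left(- 2 Y - Y\right) Y - 2 = - 3 Y Y - 2 = - 3 Y^{2} - 2 = -2 - 3 Y^{2}$)
$144 \left(-103\right) r{\left(-1 \right)} = 144 \left(-103\right) \left(-2 - 3 \left(-1\right)^{2}\right) = - 14832 \left(-2 - 3\right) = \left(-14832\right) \left(-5\right) = 74160$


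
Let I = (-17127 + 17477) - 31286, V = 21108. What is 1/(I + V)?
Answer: -1/9828 ≈ -0.00010175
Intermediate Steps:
I = -30936 (I = 350 - 31286 = -30936)
1/(I + V) = 1/(-30936 + 21108) = 1/(-9828) = -1/9828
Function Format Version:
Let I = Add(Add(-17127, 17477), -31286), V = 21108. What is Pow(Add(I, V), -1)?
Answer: Rational(-1, 9828) ≈ -0.00010175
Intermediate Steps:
I = -30936 (I = Add(350, -31286) = -30936)
Pow(Add(I, V), -1) = Pow(Add(-30936, 21108), -1) = Pow(-9828, -1) = Rational(-1, 9828)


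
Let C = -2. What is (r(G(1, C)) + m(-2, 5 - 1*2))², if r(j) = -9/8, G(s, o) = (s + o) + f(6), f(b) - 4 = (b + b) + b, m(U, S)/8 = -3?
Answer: 40401/64 ≈ 631.27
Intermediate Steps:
m(U, S) = -24 (m(U, S) = 8*(-3) = -24)
f(b) = 4 + 3*b (f(b) = 4 + ((b + b) + b) = 4 + (2*b + b) = 4 + 3*b)
G(s, o) = 22 + o + s (G(s, o) = (s + o) + (4 + 3*6) = (o + s) + (4 + 18) = (o + s) + 22 = 22 + o + s)
r(j) = -9/8 (r(j) = -9*⅛ = -9/8)
(r(G(1, C)) + m(-2, 5 - 1*2))² = (-9/8 - 24)² = (-201/8)² = 40401/64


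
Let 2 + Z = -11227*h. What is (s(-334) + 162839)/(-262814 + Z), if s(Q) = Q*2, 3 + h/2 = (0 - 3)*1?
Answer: -162171/128092 ≈ -1.2661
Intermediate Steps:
h = -12 (h = -6 + 2*((0 - 3)*1) = -6 + 2*(-3*1) = -6 + 2*(-3) = -6 - 6 = -12)
Z = 134722 (Z = -2 - 11227*(-12) = -2 + 134724 = 134722)
s(Q) = 2*Q
(s(-334) + 162839)/(-262814 + Z) = (2*(-334) + 162839)/(-262814 + 134722) = (-668 + 162839)/(-128092) = 162171*(-1/128092) = -162171/128092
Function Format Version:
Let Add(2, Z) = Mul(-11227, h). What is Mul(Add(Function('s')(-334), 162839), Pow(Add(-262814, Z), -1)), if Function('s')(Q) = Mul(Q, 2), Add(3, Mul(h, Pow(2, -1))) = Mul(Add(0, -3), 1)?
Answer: Rational(-162171, 128092) ≈ -1.2661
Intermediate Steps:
h = -12 (h = Add(-6, Mul(2, Mul(Add(0, -3), 1))) = Add(-6, Mul(2, Mul(-3, 1))) = Add(-6, Mul(2, -3)) = Add(-6, -6) = -12)
Z = 134722 (Z = Add(-2, Mul(-11227, -12)) = Add(-2, 134724) = 134722)
Function('s')(Q) = Mul(2, Q)
Mul(Add(Function('s')(-334), 162839), Pow(Add(-262814, Z), -1)) = Mul(Add(Mul(2, -334), 162839), Pow(Add(-262814, 134722), -1)) = Mul(Add(-668, 162839), Pow(-128092, -1)) = Mul(162171, Rational(-1, 128092)) = Rational(-162171, 128092)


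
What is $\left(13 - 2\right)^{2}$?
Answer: $121$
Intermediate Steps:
$\left(13 - 2\right)^{2} = 11^{2} = 121$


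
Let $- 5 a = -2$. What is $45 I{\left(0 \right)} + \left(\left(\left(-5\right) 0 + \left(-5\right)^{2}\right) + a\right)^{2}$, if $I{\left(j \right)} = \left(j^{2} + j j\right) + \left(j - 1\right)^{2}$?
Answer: $\frac{17254}{25} \approx 690.16$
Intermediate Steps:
$I{\left(j \right)} = \left(-1 + j\right)^{2} + 2 j^{2}$ ($I{\left(j \right)} = \left(j^{2} + j^{2}\right) + \left(-1 + j\right)^{2} = 2 j^{2} + \left(-1 + j\right)^{2} = \left(-1 + j\right)^{2} + 2 j^{2}$)
$a = \frac{2}{5}$ ($a = \left(- \frac{1}{5}\right) \left(-2\right) = \frac{2}{5} \approx 0.4$)
$45 I{\left(0 \right)} + \left(\left(\left(-5\right) 0 + \left(-5\right)^{2}\right) + a\right)^{2} = 45 \left(\left(-1 + 0\right)^{2} + 2 \cdot 0^{2}\right) + \left(\left(\left(-5\right) 0 + \left(-5\right)^{2}\right) + \frac{2}{5}\right)^{2} = 45 \left(\left(-1\right)^{2} + 2 \cdot 0\right) + \left(\left(0 + 25\right) + \frac{2}{5}\right)^{2} = 45 \left(1 + 0\right) + \left(25 + \frac{2}{5}\right)^{2} = 45 \cdot 1 + \left(\frac{127}{5}\right)^{2} = 45 + \frac{16129}{25} = \frac{17254}{25}$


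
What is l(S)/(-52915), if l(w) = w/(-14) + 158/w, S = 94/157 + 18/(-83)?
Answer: -93897059289/12008947916840 ≈ -0.0078189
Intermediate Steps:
S = 4976/13031 (S = 94*(1/157) + 18*(-1/83) = 94/157 - 18/83 = 4976/13031 ≈ 0.38186)
l(w) = 158/w - w/14 (l(w) = w*(-1/14) + 158/w = -w/14 + 158/w = 158/w - w/14)
l(S)/(-52915) = (158/(4976/13031) - 1/14*4976/13031)/(-52915) = (158*(13031/4976) - 2488/91217)*(-1/52915) = (1029449/2488 - 2488/91217)*(-1/52915) = (93897059289/226947896)*(-1/52915) = -93897059289/12008947916840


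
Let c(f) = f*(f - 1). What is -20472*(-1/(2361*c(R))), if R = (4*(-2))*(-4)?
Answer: 853/97588 ≈ 0.0087408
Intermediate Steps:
R = 32 (R = -8*(-4) = 32)
c(f) = f*(-1 + f)
-20472*(-1/(2361*c(R))) = -20472*(-1/(75552*(-1 + 32))) = -20472/((32*31)*(-2361)) = -20472/(992*(-2361)) = -20472/(-2342112) = -20472*(-1/2342112) = 853/97588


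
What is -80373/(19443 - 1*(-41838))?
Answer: -26791/20427 ≈ -1.3115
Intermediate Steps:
-80373/(19443 - 1*(-41838)) = -80373/(19443 + 41838) = -80373/61281 = -80373*1/61281 = -26791/20427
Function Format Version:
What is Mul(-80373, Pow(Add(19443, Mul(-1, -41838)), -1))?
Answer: Rational(-26791, 20427) ≈ -1.3115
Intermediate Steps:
Mul(-80373, Pow(Add(19443, Mul(-1, -41838)), -1)) = Mul(-80373, Pow(Add(19443, 41838), -1)) = Mul(-80373, Pow(61281, -1)) = Mul(-80373, Rational(1, 61281)) = Rational(-26791, 20427)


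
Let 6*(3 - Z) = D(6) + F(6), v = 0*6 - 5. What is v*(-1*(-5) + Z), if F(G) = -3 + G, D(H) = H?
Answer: -65/2 ≈ -32.500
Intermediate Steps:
v = -5 (v = 0 - 5 = -5)
Z = 3/2 (Z = 3 - (6 + (-3 + 6))/6 = 3 - (6 + 3)/6 = 3 - ⅙*9 = 3 - 3/2 = 3/2 ≈ 1.5000)
v*(-1*(-5) + Z) = -5*(-1*(-5) + 3/2) = -5*(5 + 3/2) = -5*13/2 = -65/2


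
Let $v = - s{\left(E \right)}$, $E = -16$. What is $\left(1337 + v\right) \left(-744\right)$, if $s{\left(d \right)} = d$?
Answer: $-1006632$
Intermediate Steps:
$v = 16$ ($v = \left(-1\right) \left(-16\right) = 16$)
$\left(1337 + v\right) \left(-744\right) = \left(1337 + 16\right) \left(-744\right) = 1353 \left(-744\right) = -1006632$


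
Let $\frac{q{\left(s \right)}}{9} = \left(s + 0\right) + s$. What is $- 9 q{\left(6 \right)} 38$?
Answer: $-36936$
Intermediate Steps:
$q{\left(s \right)} = 18 s$ ($q{\left(s \right)} = 9 \left(\left(s + 0\right) + s\right) = 9 \left(s + s\right) = 9 \cdot 2 s = 18 s$)
$- 9 q{\left(6 \right)} 38 = - 9 \cdot 18 \cdot 6 \cdot 38 = \left(-9\right) 108 \cdot 38 = \left(-972\right) 38 = -36936$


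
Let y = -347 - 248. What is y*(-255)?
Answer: 151725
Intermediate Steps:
y = -595
y*(-255) = -595*(-255) = 151725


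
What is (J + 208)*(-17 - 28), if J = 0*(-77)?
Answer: -9360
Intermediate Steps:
J = 0
(J + 208)*(-17 - 28) = (0 + 208)*(-17 - 28) = 208*(-45) = -9360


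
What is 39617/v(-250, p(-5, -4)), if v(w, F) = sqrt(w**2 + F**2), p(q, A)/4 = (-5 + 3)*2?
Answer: 39617*sqrt(15689)/31378 ≈ 158.14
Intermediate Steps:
p(q, A) = -16 (p(q, A) = 4*((-5 + 3)*2) = 4*(-2*2) = 4*(-4) = -16)
v(w, F) = sqrt(F**2 + w**2)
39617/v(-250, p(-5, -4)) = 39617/(sqrt((-16)**2 + (-250)**2)) = 39617/(sqrt(256 + 62500)) = 39617/(sqrt(62756)) = 39617/((2*sqrt(15689))) = 39617*(sqrt(15689)/31378) = 39617*sqrt(15689)/31378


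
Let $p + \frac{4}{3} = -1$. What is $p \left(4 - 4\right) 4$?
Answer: $0$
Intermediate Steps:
$p = - \frac{7}{3}$ ($p = - \frac{4}{3} - 1 = - \frac{7}{3} \approx -2.3333$)
$p \left(4 - 4\right) 4 = - \frac{7 \left(4 - 4\right)}{3} \cdot 4 = \left(- \frac{7}{3}\right) 0 \cdot 4 = 0 \cdot 4 = 0$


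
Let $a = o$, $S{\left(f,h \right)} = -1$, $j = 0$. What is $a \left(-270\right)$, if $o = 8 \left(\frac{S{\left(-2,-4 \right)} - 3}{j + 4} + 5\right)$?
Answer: $-8640$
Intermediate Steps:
$o = 32$ ($o = 8 \left(\frac{-1 - 3}{0 + 4} + 5\right) = 8 \left(- \frac{4}{4} + 5\right) = 8 \left(\left(-4\right) \frac{1}{4} + 5\right) = 8 \left(-1 + 5\right) = 8 \cdot 4 = 32$)
$a = 32$
$a \left(-270\right) = 32 \left(-270\right) = -8640$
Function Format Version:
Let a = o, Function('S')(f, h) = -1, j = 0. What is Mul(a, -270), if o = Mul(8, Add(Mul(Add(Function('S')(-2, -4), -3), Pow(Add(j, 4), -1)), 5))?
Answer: -8640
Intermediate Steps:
o = 32 (o = Mul(8, Add(Mul(Add(-1, -3), Pow(Add(0, 4), -1)), 5)) = Mul(8, Add(Mul(-4, Pow(4, -1)), 5)) = Mul(8, Add(Mul(-4, Rational(1, 4)), 5)) = Mul(8, Add(-1, 5)) = Mul(8, 4) = 32)
a = 32
Mul(a, -270) = Mul(32, -270) = -8640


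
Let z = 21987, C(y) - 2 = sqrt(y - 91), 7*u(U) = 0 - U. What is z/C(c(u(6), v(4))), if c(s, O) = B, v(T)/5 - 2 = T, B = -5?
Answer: 21987/50 - 21987*I*sqrt(6)/25 ≈ 439.74 - 2154.3*I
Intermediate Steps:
v(T) = 10 + 5*T
u(U) = -U/7 (u(U) = (0 - U)/7 = (-U)/7 = -U/7)
c(s, O) = -5
C(y) = 2 + sqrt(-91 + y) (C(y) = 2 + sqrt(y - 91) = 2 + sqrt(-91 + y))
z/C(c(u(6), v(4))) = 21987/(2 + sqrt(-91 - 5)) = 21987/(2 + sqrt(-96)) = 21987/(2 + 4*I*sqrt(6))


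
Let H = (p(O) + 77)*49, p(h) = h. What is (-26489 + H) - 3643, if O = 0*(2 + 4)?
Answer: -26359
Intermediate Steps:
O = 0 (O = 0*6 = 0)
H = 3773 (H = (0 + 77)*49 = 77*49 = 3773)
(-26489 + H) - 3643 = (-26489 + 3773) - 3643 = -22716 - 3643 = -26359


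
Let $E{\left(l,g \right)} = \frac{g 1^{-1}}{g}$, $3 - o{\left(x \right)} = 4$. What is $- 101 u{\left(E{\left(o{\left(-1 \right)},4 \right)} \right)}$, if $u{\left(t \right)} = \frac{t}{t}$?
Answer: $-101$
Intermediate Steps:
$o{\left(x \right)} = -1$ ($o{\left(x \right)} = 3 - 4 = -1$)
$E{\left(l,g \right)} = 1$ ($E{\left(l,g \right)} = \frac{g 1}{g} = \frac{g}{g} = 1$)
$u{\left(t \right)} = 1$
$- 101 u{\left(E{\left(o{\left(-1 \right)},4 \right)} \right)} = \left(-101\right) 1 = -101$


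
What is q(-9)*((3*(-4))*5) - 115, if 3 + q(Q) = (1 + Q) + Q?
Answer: 1085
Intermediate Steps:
q(Q) = -2 + 2*Q (q(Q) = -3 + ((1 + Q) + Q) = -3 + (1 + 2*Q) = -2 + 2*Q)
q(-9)*((3*(-4))*5) - 115 = (-2 + 2*(-9))*((3*(-4))*5) - 115 = (-2 - 18)*(-12*5) - 115 = -20*(-60) - 115 = 1200 - 115 = 1085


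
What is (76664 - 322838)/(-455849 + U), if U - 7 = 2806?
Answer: 41029/75506 ≈ 0.54339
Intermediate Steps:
U = 2813 (U = 7 + 2806 = 2813)
(76664 - 322838)/(-455849 + U) = (76664 - 322838)/(-455849 + 2813) = -246174/(-453036) = -246174*(-1/453036) = 41029/75506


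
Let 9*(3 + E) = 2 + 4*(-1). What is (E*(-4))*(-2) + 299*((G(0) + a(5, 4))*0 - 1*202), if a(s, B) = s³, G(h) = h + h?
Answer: -543814/9 ≈ -60424.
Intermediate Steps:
G(h) = 2*h
E = -29/9 (E = -3 + (2 + 4*(-1))/9 = -3 + (2 - 4)/9 = -3 + (⅑)*(-2) = -3 - 2/9 = -29/9 ≈ -3.2222)
(E*(-4))*(-2) + 299*((G(0) + a(5, 4))*0 - 1*202) = -29/9*(-4)*(-2) + 299*((2*0 + 5³)*0 - 1*202) = (116/9)*(-2) + 299*((0 + 125)*0 - 202) = -232/9 + 299*(125*0 - 202) = -232/9 + 299*(0 - 202) = -232/9 + 299*(-202) = -232/9 - 60398 = -543814/9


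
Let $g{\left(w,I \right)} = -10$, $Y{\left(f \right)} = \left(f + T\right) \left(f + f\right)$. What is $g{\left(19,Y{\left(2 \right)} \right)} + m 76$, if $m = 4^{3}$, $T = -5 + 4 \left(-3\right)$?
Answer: $4854$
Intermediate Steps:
$T = -17$ ($T = -5 - 12 = -17$)
$Y{\left(f \right)} = 2 f \left(-17 + f\right)$ ($Y{\left(f \right)} = \left(f - 17\right) \left(f + f\right) = \left(-17 + f\right) 2 f = 2 f \left(-17 + f\right)$)
$m = 64$
$g{\left(19,Y{\left(2 \right)} \right)} + m 76 = -10 + 64 \cdot 76 = -10 + 4864 = 4854$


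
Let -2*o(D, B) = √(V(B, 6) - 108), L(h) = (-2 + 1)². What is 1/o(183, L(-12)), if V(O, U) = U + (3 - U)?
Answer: 2*I*√105/105 ≈ 0.19518*I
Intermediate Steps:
V(O, U) = 3
L(h) = 1 (L(h) = (-1)² = 1)
o(D, B) = -I*√105/2 (o(D, B) = -√(3 - 108)/2 = -I*√105/2)
1/o(183, L(-12)) = 1/(-I*√105/2) = 2*I*√105/105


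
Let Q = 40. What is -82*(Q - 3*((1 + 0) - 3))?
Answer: -3772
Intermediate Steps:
-82*(Q - 3*((1 + 0) - 3)) = -82*(40 - 3*((1 + 0) - 3)) = -82*(40 - 3*(1 - 3)) = -82*(40 - 3*(-2)) = -82*(40 + 6) = -82*46 = -3772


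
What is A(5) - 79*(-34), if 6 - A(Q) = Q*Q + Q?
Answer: 2662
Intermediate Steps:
A(Q) = 6 - Q - Q² (A(Q) = 6 - (Q*Q + Q) = 6 - (Q² + Q) = 6 - (Q + Q²) = 6 + (-Q - Q²) = 6 - Q - Q²)
A(5) - 79*(-34) = (6 - 1*5 - 1*5²) - 79*(-34) = (6 - 5 - 1*25) + 2686 = (6 - 5 - 25) + 2686 = -24 + 2686 = 2662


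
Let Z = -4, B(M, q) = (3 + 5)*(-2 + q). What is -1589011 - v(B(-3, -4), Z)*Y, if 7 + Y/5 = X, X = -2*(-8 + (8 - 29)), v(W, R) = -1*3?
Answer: -1588246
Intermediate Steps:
B(M, q) = -16 + 8*q (B(M, q) = 8*(-2 + q) = -16 + 8*q)
v(W, R) = -3
X = 58 (X = -2*(-8 - 21) = -2*(-29) = 58)
Y = 255 (Y = -35 + 5*58 = -35 + 290 = 255)
-1589011 - v(B(-3, -4), Z)*Y = -1589011 - (-3)*255 = -1589011 - 1*(-765) = -1589011 + 765 = -1588246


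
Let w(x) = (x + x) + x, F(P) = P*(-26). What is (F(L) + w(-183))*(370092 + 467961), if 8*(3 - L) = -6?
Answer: -1083602529/2 ≈ -5.4180e+8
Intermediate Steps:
L = 15/4 (L = 3 - ⅛*(-6) = 3 + ¾ = 15/4 ≈ 3.7500)
F(P) = -26*P
w(x) = 3*x (w(x) = 2*x + x = 3*x)
(F(L) + w(-183))*(370092 + 467961) = (-26*15/4 + 3*(-183))*(370092 + 467961) = (-195/2 - 549)*838053 = -1293/2*838053 = -1083602529/2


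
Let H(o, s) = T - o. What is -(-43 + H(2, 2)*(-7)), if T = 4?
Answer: 57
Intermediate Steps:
H(o, s) = 4 - o
-(-43 + H(2, 2)*(-7)) = -(-43 + (4 - 1*2)*(-7)) = -(-43 + (4 - 2)*(-7)) = -(-43 + 2*(-7)) = -(-43 - 14) = -1*(-57) = 57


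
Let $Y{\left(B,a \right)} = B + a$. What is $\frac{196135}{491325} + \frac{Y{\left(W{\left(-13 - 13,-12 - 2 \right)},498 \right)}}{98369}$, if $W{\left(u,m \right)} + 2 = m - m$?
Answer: $\frac{3907460203}{9666229785} \approx 0.40424$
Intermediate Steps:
$W{\left(u,m \right)} = -2$ ($W{\left(u,m \right)} = -2 + \left(m - m\right) = -2 + 0 = -2$)
$\frac{196135}{491325} + \frac{Y{\left(W{\left(-13 - 13,-12 - 2 \right)},498 \right)}}{98369} = \frac{196135}{491325} + \frac{-2 + 498}{98369} = 196135 \cdot \frac{1}{491325} + 496 \cdot \frac{1}{98369} = \frac{39227}{98265} + \frac{496}{98369} = \frac{3907460203}{9666229785}$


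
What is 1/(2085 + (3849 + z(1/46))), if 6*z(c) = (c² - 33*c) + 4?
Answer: 12696/75345011 ≈ 0.00016850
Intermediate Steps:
z(c) = ⅔ - 11*c/2 + c²/6 (z(c) = ((c² - 33*c) + 4)/6 = (4 + c² - 33*c)/6 = ⅔ - 11*c/2 + c²/6)
1/(2085 + (3849 + z(1/46))) = 1/(2085 + (3849 + (⅔ - 11/2/46 + (1/46)²/6))) = 1/(2085 + (3849 + (⅔ - 11/2*1/46 + (1/46)²/6))) = 1/(2085 + (3849 + (⅔ - 11/92 + (⅙)*(1/2116)))) = 1/(2085 + (3849 + (⅔ - 11/92 + 1/12696))) = 1/(2085 + (3849 + 6947/12696)) = 1/(2085 + 48873851/12696) = 1/(75345011/12696) = 12696/75345011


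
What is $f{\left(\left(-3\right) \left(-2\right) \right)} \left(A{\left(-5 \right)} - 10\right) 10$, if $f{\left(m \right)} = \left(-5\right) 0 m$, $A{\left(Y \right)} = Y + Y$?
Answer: $0$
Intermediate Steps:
$A{\left(Y \right)} = 2 Y$
$f{\left(m \right)} = 0$ ($f{\left(m \right)} = 0 m = 0$)
$f{\left(\left(-3\right) \left(-2\right) \right)} \left(A{\left(-5 \right)} - 10\right) 10 = 0 \left(2 \left(-5\right) - 10\right) 10 = 0 \left(-10 - 10\right) 10 = 0 \left(\left(-20\right) 10\right) = 0 \left(-200\right) = 0$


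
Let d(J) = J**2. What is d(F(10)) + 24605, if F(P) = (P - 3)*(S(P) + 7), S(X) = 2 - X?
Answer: 24654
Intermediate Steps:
F(P) = (-3 + P)*(9 - P) (F(P) = (P - 3)*((2 - P) + 7) = (-3 + P)*(9 - P))
d(F(10)) + 24605 = (-27 - 1*10**2 + 12*10)**2 + 24605 = (-27 - 1*100 + 120)**2 + 24605 = (-27 - 100 + 120)**2 + 24605 = (-7)**2 + 24605 = 49 + 24605 = 24654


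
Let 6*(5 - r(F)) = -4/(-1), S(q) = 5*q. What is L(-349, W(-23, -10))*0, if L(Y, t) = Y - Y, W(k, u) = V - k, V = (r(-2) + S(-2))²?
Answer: 0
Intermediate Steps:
r(F) = 13/3 (r(F) = 5 - (-2)/(3*(-1)) = 5 - (-2)*(-1)/3 = 5 - ⅙*4 = 5 - ⅔ = 13/3)
V = 289/9 (V = (13/3 + 5*(-2))² = (13/3 - 10)² = (-17/3)² = 289/9 ≈ 32.111)
W(k, u) = 289/9 - k
L(Y, t) = 0
L(-349, W(-23, -10))*0 = 0*0 = 0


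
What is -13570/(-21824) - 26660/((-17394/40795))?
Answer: 5933975692345/94901664 ≈ 62528.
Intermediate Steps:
-13570/(-21824) - 26660/((-17394/40795)) = -13570*(-1/21824) - 26660/((-17394*1/40795)) = 6785/10912 - 26660/(-17394/40795) = 6785/10912 - 26660*(-40795/17394) = 6785/10912 + 543797350/8697 = 5933975692345/94901664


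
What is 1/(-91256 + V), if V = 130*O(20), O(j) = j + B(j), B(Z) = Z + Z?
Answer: -1/83456 ≈ -1.1982e-5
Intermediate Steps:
B(Z) = 2*Z
O(j) = 3*j (O(j) = j + 2*j = 3*j)
V = 7800 (V = 130*(3*20) = 130*60 = 7800)
1/(-91256 + V) = 1/(-91256 + 7800) = 1/(-83456) = -1/83456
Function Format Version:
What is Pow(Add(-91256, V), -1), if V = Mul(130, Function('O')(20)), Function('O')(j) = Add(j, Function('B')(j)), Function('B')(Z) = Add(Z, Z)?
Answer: Rational(-1, 83456) ≈ -1.1982e-5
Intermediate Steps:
Function('B')(Z) = Mul(2, Z)
Function('O')(j) = Mul(3, j) (Function('O')(j) = Add(j, Mul(2, j)) = Mul(3, j))
V = 7800 (V = Mul(130, Mul(3, 20)) = Mul(130, 60) = 7800)
Pow(Add(-91256, V), -1) = Pow(Add(-91256, 7800), -1) = Pow(-83456, -1) = Rational(-1, 83456)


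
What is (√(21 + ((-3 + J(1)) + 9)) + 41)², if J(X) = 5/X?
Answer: 1713 + 328*√2 ≈ 2176.9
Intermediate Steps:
(√(21 + ((-3 + J(1)) + 9)) + 41)² = (√(21 + ((-3 + 5/1) + 9)) + 41)² = (√(21 + ((-3 + 5*1) + 9)) + 41)² = (√(21 + ((-3 + 5) + 9)) + 41)² = (√(21 + (2 + 9)) + 41)² = (√(21 + 11) + 41)² = (√32 + 41)² = (4*√2 + 41)² = (41 + 4*√2)²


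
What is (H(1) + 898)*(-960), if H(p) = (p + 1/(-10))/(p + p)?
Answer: -862512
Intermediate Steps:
H(p) = (-1/10 + p)/(2*p) (H(p) = (p - 1/10)/((2*p)) = (-1/10 + p)*(1/(2*p)) = (-1/10 + p)/(2*p))
(H(1) + 898)*(-960) = ((1/20)*(-1 + 10*1)/1 + 898)*(-960) = ((1/20)*1*(-1 + 10) + 898)*(-960) = ((1/20)*1*9 + 898)*(-960) = (9/20 + 898)*(-960) = (17969/20)*(-960) = -862512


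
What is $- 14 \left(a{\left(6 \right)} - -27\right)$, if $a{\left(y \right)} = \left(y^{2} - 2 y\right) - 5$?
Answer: $-644$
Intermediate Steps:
$a{\left(y \right)} = -5 + y^{2} - 2 y$
$- 14 \left(a{\left(6 \right)} - -27\right) = - 14 \left(\left(-5 + 6^{2} - 12\right) - -27\right) = - 14 \left(\left(-5 + 36 - 12\right) + 27\right) = - 14 \left(19 + 27\right) = \left(-14\right) 46 = -644$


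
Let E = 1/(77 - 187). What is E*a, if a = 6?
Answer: -3/55 ≈ -0.054545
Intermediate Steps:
E = -1/110 (E = 1/(-110) = -1/110 ≈ -0.0090909)
E*a = -1/110*6 = -3/55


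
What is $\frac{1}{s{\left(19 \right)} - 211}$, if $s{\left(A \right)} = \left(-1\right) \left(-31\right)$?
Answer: $- \frac{1}{180} \approx -0.0055556$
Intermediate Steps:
$s{\left(A \right)} = 31$
$\frac{1}{s{\left(19 \right)} - 211} = \frac{1}{31 - 211} = \frac{1}{-180} = - \frac{1}{180}$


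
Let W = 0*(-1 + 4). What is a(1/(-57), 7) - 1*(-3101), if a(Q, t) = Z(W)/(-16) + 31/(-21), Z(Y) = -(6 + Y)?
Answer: 520783/168 ≈ 3099.9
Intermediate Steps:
W = 0 (W = 0*3 = 0)
Z(Y) = -6 - Y
a(Q, t) = -185/168 (a(Q, t) = (-6 - 1*0)/(-16) + 31/(-21) = (-6 + 0)*(-1/16) + 31*(-1/21) = -6*(-1/16) - 31/21 = 3/8 - 31/21 = -185/168)
a(1/(-57), 7) - 1*(-3101) = -185/168 - 1*(-3101) = -185/168 + 3101 = 520783/168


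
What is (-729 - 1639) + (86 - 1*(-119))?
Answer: -2163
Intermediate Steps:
(-729 - 1639) + (86 - 1*(-119)) = -2368 + (86 + 119) = -2368 + 205 = -2163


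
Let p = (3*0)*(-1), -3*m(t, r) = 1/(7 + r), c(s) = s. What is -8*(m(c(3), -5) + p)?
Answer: 4/3 ≈ 1.3333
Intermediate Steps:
m(t, r) = -1/(3*(7 + r))
p = 0 (p = 0*(-1) = 0)
-8*(m(c(3), -5) + p) = -8*(-1/(21 + 3*(-5)) + 0) = -8*(-1/(21 - 15) + 0) = -8*(-1/6 + 0) = -8*(-1*⅙ + 0) = -8*(-⅙ + 0) = -8*(-⅙) = 4/3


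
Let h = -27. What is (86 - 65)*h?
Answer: -567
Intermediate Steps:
(86 - 65)*h = (86 - 65)*(-27) = 21*(-27) = -567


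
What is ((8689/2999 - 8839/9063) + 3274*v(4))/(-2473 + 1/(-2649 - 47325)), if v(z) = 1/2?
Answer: -742043888341670/1119683873880237 ≈ -0.66273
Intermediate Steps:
v(z) = ½
((8689/2999 - 8839/9063) + 3274*v(4))/(-2473 + 1/(-2649 - 47325)) = ((8689/2999 - 8839/9063) + 3274*(½))/(-2473 + 1/(-2649 - 47325)) = ((8689*(1/2999) - 8839*1/9063) + 1637)/(-2473 + 1/(-49974)) = ((8689/2999 - 8839/9063) + 1637)/(-2473 - 1/49974) = (52240246/27179937 + 1637)/(-123585703/49974) = (44545797115/27179937)*(-49974/123585703) = -742043888341670/1119683873880237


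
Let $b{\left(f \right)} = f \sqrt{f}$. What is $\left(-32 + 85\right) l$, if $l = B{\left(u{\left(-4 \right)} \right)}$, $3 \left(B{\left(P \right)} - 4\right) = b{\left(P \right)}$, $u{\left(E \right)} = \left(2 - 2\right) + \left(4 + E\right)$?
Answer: $212$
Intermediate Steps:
$u{\left(E \right)} = 4 + E$ ($u{\left(E \right)} = 0 + \left(4 + E\right) = 4 + E$)
$b{\left(f \right)} = f^{\frac{3}{2}}$
$B{\left(P \right)} = 4 + \frac{P^{\frac{3}{2}}}{3}$
$l = 4$ ($l = 4 + \frac{\left(4 - 4\right)^{\frac{3}{2}}}{3} = 4 + \frac{0^{\frac{3}{2}}}{3} = 4 + \frac{1}{3} \cdot 0 = 4 + 0 = 4$)
$\left(-32 + 85\right) l = \left(-32 + 85\right) 4 = 53 \cdot 4 = 212$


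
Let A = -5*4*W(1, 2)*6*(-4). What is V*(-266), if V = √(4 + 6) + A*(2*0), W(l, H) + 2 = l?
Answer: -266*√10 ≈ -841.17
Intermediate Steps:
W(l, H) = -2 + l
A = -480 (A = -5*4*(-2 + 1)*6*(-4) = -5*4*(-1)*6*(-4) = -(-20)*6*(-4) = -5*(-24)*(-4) = 120*(-4) = -480)
V = √10 (V = √(4 + 6) - 960*0 = √10 - 480*0 = √10 + 0 = √10 ≈ 3.1623)
V*(-266) = √10*(-266) = -266*√10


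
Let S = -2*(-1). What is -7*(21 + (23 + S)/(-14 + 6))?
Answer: -1001/8 ≈ -125.13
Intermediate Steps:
S = 2
-7*(21 + (23 + S)/(-14 + 6)) = -7*(21 + (23 + 2)/(-14 + 6)) = -7*(21 + 25/(-8)) = -7*(21 + 25*(-1/8)) = -7*(21 - 25/8) = -7*143/8 = -1001/8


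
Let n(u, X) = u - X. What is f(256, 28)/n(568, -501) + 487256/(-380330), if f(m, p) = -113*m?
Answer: -5761531452/203286385 ≈ -28.342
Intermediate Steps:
f(256, 28)/n(568, -501) + 487256/(-380330) = (-113*256)/(568 - 1*(-501)) + 487256/(-380330) = -28928/(568 + 501) + 487256*(-1/380330) = -28928/1069 - 243628/190165 = -5761531452/203286385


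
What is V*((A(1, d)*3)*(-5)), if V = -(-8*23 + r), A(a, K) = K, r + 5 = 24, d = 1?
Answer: -2475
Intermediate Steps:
r = 19 (r = -5 + 24 = 19)
V = 165 (V = -(-8*23 + 19) = -(-184 + 19) = -1*(-165) = 165)
V*((A(1, d)*3)*(-5)) = 165*((1*3)*(-5)) = 165*(3*(-5)) = 165*(-15) = -2475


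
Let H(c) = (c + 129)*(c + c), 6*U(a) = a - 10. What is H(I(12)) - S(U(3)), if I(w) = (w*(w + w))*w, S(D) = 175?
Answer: 24779345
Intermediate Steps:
U(a) = -5/3 + a/6 (U(a) = (a - 10)/6 = (-10 + a)/6 = -5/3 + a/6)
I(w) = 2*w³ (I(w) = (w*(2*w))*w = (2*w²)*w = 2*w³)
H(c) = 2*c*(129 + c) (H(c) = (129 + c)*(2*c) = 2*c*(129 + c))
H(I(12)) - S(U(3)) = 2*(2*12³)*(129 + 2*12³) - 1*175 = 2*(2*1728)*(129 + 2*1728) - 175 = 2*3456*(129 + 3456) - 175 = 2*3456*3585 - 175 = 24779520 - 175 = 24779345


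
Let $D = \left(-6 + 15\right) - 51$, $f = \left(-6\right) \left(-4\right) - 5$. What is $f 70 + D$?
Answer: $1288$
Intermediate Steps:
$f = 19$ ($f = 24 - 5 = 19$)
$D = -42$ ($D = 9 - 51 = -42$)
$f 70 + D = 19 \cdot 70 - 42 = 1330 - 42 = 1288$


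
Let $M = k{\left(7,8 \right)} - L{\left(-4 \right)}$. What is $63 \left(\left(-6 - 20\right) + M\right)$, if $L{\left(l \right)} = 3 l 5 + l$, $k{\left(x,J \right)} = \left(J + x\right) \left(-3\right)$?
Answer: $-441$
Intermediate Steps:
$k{\left(x,J \right)} = - 3 J - 3 x$
$L{\left(l \right)} = 16 l$ ($L{\left(l \right)} = 15 l + l = 16 l$)
$M = 19$ ($M = \left(\left(-3\right) 8 - 21\right) - 16 \left(-4\right) = \left(-24 - 21\right) - -64 = -45 + 64 = 19$)
$63 \left(\left(-6 - 20\right) + M\right) = 63 \left(\left(-6 - 20\right) + 19\right) = 63 \left(-26 + 19\right) = 63 \left(-7\right) = -441$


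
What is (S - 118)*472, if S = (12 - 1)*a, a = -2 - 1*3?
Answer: -81656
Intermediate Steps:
a = -5 (a = -2 - 3 = -5)
S = -55 (S = (12 - 1)*(-5) = 11*(-5) = -55)
(S - 118)*472 = (-55 - 118)*472 = -173*472 = -81656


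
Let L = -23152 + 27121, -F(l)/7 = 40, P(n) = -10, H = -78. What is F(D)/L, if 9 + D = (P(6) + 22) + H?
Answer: -40/567 ≈ -0.070547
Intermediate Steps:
D = -75 (D = -9 + ((-10 + 22) - 78) = -9 + (12 - 78) = -9 - 66 = -75)
F(l) = -280 (F(l) = -7*40 = -280)
L = 3969
F(D)/L = -280/3969 = -280*1/3969 = -40/567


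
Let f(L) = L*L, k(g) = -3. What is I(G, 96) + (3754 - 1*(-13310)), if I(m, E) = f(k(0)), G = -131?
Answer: 17073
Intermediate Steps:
f(L) = L**2
I(m, E) = 9 (I(m, E) = (-3)**2 = 9)
I(G, 96) + (3754 - 1*(-13310)) = 9 + (3754 - 1*(-13310)) = 9 + (3754 + 13310) = 9 + 17064 = 17073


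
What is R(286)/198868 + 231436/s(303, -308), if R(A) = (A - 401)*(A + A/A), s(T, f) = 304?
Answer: 718987202/944623 ≈ 761.14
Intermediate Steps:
R(A) = (1 + A)*(-401 + A) (R(A) = (-401 + A)*(A + 1) = (-401 + A)*(1 + A) = (1 + A)*(-401 + A))
R(286)/198868 + 231436/s(303, -308) = (-401 + 286² - 400*286)/198868 + 231436/304 = (-401 + 81796 - 114400)*(1/198868) + 231436*(1/304) = -33005*1/198868 + 57859/76 = -33005/198868 + 57859/76 = 718987202/944623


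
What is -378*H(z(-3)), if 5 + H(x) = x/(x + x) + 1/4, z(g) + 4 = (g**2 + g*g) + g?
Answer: 3213/2 ≈ 1606.5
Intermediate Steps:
z(g) = -4 + g + 2*g**2 (z(g) = -4 + ((g**2 + g*g) + g) = -4 + ((g**2 + g**2) + g) = -4 + (2*g**2 + g) = -4 + (g + 2*g**2) = -4 + g + 2*g**2)
H(x) = -17/4 (H(x) = -5 + (x/(x + x) + 1/4) = -5 + (x/((2*x)) + 1*(1/4)) = -5 + (x*(1/(2*x)) + 1/4) = -5 + (1/2 + 1/4) = -5 + 3/4 = -17/4)
-378*H(z(-3)) = -378*(-17/4) = 3213/2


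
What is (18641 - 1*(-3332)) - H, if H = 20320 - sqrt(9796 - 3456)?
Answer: 1653 + 2*sqrt(1585) ≈ 1732.6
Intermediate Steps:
H = 20320 - 2*sqrt(1585) (H = 20320 - sqrt(6340) = 20320 - 2*sqrt(1585) ≈ 20240.)
(18641 - 1*(-3332)) - H = (18641 - 1*(-3332)) - (20320 - 2*sqrt(1585)) = (18641 + 3332) + (-20320 + 2*sqrt(1585)) = 21973 + (-20320 + 2*sqrt(1585)) = 1653 + 2*sqrt(1585)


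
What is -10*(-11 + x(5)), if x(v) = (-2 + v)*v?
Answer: -40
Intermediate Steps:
x(v) = v*(-2 + v)
-10*(-11 + x(5)) = -10*(-11 + 5*(-2 + 5)) = -10*(-11 + 5*3) = -10*(-11 + 15) = -10*4 = -40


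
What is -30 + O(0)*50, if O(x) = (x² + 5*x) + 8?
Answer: 370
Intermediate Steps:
O(x) = 8 + x² + 5*x
-30 + O(0)*50 = -30 + (8 + 0² + 5*0)*50 = -30 + (8 + 0 + 0)*50 = -30 + 8*50 = -30 + 400 = 370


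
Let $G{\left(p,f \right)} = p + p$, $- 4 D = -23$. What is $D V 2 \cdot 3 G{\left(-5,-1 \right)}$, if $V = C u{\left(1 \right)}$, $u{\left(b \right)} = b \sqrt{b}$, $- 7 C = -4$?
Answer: $- \frac{1380}{7} \approx -197.14$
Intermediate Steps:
$C = \frac{4}{7}$ ($C = \left(- \frac{1}{7}\right) \left(-4\right) = \frac{4}{7} \approx 0.57143$)
$D = \frac{23}{4}$ ($D = \left(- \frac{1}{4}\right) \left(-23\right) = \frac{23}{4} \approx 5.75$)
$u{\left(b \right)} = b^{\frac{3}{2}}$
$G{\left(p,f \right)} = 2 p$
$V = \frac{4}{7}$ ($V = \frac{4 \cdot 1^{\frac{3}{2}}}{7} = \frac{4}{7} \cdot 1 = \frac{4}{7} \approx 0.57143$)
$D V 2 \cdot 3 G{\left(-5,-1 \right)} = \frac{23}{4} \cdot \frac{4}{7} \cdot 2 \cdot 3 \cdot 2 \left(-5\right) = \frac{23 \cdot 6 \left(-10\right)}{7} = \frac{23}{7} \left(-60\right) = - \frac{1380}{7}$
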